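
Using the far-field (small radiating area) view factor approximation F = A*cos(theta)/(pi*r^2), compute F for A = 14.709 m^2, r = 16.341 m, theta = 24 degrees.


cos(24 deg) = 0.91355
pi*r^2 = 838.89
F = 14.709 * 0.91355 / 838.89 = 0.016018

0.016018


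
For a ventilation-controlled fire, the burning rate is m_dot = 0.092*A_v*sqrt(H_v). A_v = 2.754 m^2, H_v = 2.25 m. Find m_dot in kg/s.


sqrt(H_v) = 1.5
m_dot = 0.092 * 2.754 * 1.5 = 0.38005 kg/s

0.38005 kg/s


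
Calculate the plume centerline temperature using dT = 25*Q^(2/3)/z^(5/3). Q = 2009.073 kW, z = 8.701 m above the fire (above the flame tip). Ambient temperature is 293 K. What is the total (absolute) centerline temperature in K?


Q^(2/3) = 159.22
z^(5/3) = 36.809
dT = 25 * 159.22 / 36.809 = 108.14 K
T = 293 + 108.14 = 401.14 K

401.14 K


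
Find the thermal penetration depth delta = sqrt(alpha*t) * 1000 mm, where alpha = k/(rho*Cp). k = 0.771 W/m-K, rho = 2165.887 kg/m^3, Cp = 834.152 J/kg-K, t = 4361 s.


alpha = 0.771 / (2165.887 * 834.152) = 4.2675e-07 m^2/s
alpha * t = 0.0018611
delta = sqrt(0.0018611) * 1000 = 43.140 mm

43.140 mm


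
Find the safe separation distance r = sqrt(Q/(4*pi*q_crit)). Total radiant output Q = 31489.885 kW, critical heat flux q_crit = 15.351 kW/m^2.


4*pi*q_crit = 192.91
Q/(4*pi*q_crit) = 163.24
r = sqrt(163.24) = 12.777 m

12.777 m


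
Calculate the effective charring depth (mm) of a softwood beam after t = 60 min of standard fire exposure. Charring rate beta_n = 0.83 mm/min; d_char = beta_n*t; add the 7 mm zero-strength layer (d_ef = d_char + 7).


d_char = 0.83 * 60 = 49.8 mm
d_ef = 49.8 + 1.0*7 = 56.8 mm

56.8 mm


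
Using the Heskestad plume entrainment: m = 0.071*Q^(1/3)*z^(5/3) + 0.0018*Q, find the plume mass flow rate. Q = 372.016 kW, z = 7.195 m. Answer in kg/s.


Q^(1/3) = 7.1921
z^(5/3) = 26.815
First term = 0.071 * 7.1921 * 26.815 = 13.693
Second term = 0.0018 * 372.016 = 0.66963
m = 14.363 kg/s

14.363 kg/s


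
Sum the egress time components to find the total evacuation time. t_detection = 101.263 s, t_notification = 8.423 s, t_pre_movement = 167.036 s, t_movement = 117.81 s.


Total = 101.263 + 8.423 + 167.036 + 117.81 = 394.532 s

394.532 s


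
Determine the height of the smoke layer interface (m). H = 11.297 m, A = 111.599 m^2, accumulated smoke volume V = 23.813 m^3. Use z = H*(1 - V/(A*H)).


V/(A*H) = 0.018888
1 - 0.018888 = 0.98111
z = 11.297 * 0.98111 = 11.084 m

11.084 m


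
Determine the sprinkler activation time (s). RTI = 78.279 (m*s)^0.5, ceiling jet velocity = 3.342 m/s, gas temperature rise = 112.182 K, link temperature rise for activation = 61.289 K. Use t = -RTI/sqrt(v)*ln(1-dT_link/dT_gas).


dT_link/dT_gas = 0.54634
ln(1 - 0.54634) = -0.79040
t = -78.279 / sqrt(3.342) * -0.79040 = 33.844 s

33.844 s


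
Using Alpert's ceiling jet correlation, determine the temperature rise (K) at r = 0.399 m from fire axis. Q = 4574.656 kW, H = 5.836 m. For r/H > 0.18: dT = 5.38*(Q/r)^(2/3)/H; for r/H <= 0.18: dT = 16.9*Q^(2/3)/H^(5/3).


r/H = 0.399 / 5.836 = 0.068369
r/H <= 0.18, so dT = 16.9*Q^(2/3)/H^(5/3)
Q^(2/3) = 275.57
H^(5/3) = 18.917
dT = 16.9 * 275.57 / 18.917 = 246.19 K

246.19 K


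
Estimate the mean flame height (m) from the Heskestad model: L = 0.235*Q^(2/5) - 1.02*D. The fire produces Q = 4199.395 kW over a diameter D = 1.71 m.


Q^(2/5) = 28.137
0.235 * Q^(2/5) = 6.6121
1.02 * D = 1.7442
L = 4.8679 m

4.8679 m


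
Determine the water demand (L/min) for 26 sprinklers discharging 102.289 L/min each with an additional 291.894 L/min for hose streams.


Sprinkler demand = 26 * 102.289 = 2659.514 L/min
Total = 2659.514 + 291.894 = 2951.408 L/min

2951.408 L/min


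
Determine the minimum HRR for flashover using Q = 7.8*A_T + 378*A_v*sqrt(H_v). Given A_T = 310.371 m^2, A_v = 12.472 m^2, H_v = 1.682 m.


7.8*A_T = 2420.9
sqrt(H_v) = 1.2969
378*A_v*sqrt(H_v) = 6114.2
Q = 2420.9 + 6114.2 = 8535.1 kW

8535.1 kW


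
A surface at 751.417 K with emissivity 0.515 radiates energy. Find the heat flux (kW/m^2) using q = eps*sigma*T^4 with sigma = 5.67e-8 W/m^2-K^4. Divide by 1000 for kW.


T^4 = 3.1880e+11
q = 0.515 * 5.67e-8 * 3.1880e+11 / 1000 = 9.3092 kW/m^2

9.3092 kW/m^2


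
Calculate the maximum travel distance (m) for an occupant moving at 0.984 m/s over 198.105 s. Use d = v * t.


d = 0.984 * 198.105 = 194.94 m

194.94 m


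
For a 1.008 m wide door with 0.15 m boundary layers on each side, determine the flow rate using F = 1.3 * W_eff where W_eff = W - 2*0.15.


W_eff = 1.008 - 0.30 = 0.708 m
F = 1.3 * 0.708 = 0.92040 persons/s

0.92040 persons/s


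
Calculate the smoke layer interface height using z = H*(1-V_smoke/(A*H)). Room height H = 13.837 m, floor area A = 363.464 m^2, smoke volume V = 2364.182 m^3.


V/(A*H) = 0.47009
1 - 0.47009 = 0.52991
z = 13.837 * 0.52991 = 7.3324 m

7.3324 m


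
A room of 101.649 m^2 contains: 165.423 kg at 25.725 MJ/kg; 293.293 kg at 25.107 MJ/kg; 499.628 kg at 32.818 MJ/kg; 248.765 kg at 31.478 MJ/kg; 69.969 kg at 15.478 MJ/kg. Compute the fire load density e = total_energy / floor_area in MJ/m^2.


Total energy = 165.423*25.725 + 293.293*25.107 + 499.628*32.818 + 248.765*31.478 + 69.969*15.478
= 4255.507 + 7363.707 + 16396.79 + 7830.625 + 1082.980
= 36929.61 MJ
e = 36929.61 / 101.649 = 363.31 MJ/m^2

363.31 MJ/m^2


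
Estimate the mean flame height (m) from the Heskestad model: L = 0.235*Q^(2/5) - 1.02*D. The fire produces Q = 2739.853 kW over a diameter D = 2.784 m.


Q^(2/5) = 23.719
0.235 * Q^(2/5) = 5.5739
1.02 * D = 2.8397
L = 2.7342 m

2.7342 m


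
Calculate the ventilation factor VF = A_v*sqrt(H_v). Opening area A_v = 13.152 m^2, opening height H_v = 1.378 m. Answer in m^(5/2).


sqrt(H_v) = 1.1739
VF = 13.152 * 1.1739 = 15.439 m^(5/2)

15.439 m^(5/2)


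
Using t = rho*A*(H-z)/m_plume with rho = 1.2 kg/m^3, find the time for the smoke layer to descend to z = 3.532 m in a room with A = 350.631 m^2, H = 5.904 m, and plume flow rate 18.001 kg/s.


H - z = 2.372 m
t = 1.2 * 350.631 * 2.372 / 18.001 = 55.443 s

55.443 s


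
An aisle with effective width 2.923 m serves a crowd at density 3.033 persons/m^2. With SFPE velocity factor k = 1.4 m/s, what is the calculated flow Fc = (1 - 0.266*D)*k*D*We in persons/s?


1 - 0.266*D = 1 - 0.266*3.033 = 0.19322
Fs = 0.19322 * 1.4 * 3.033 = 0.82046 persons/(s*m)
Fc = 0.82046 * 2.923 = 2.3982 persons/s

2.3982 persons/s


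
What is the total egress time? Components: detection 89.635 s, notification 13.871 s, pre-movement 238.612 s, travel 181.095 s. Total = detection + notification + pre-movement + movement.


Total = 89.635 + 13.871 + 238.612 + 181.095 = 523.213 s

523.213 s


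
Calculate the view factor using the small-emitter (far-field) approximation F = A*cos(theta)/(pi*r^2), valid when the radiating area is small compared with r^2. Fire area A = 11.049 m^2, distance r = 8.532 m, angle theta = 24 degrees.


cos(24 deg) = 0.91355
pi*r^2 = 228.69
F = 11.049 * 0.91355 / 228.69 = 0.044137

0.044137


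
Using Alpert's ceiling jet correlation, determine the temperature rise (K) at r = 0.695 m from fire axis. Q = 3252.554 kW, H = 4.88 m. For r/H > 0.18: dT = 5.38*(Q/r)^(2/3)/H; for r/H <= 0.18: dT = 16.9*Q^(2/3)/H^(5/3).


r/H = 0.695 / 4.88 = 0.14242
r/H <= 0.18, so dT = 16.9*Q^(2/3)/H^(5/3)
Q^(2/3) = 219.52
H^(5/3) = 14.040
dT = 16.9 * 219.52 / 14.040 = 264.24 K

264.24 K


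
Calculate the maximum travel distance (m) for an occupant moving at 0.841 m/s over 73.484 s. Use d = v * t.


d = 0.841 * 73.484 = 61.800 m

61.800 m


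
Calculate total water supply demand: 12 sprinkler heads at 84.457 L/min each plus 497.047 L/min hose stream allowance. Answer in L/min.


Sprinkler demand = 12 * 84.457 = 1013.484 L/min
Total = 1013.484 + 497.047 = 1510.531 L/min

1510.531 L/min


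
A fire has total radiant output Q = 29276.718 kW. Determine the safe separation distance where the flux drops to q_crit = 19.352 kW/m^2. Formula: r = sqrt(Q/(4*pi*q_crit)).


4*pi*q_crit = 243.18
Q/(4*pi*q_crit) = 120.39
r = sqrt(120.39) = 10.972 m

10.972 m


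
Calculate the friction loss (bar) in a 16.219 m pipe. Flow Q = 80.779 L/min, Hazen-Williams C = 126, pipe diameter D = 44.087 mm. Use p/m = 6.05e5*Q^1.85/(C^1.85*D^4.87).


Q^1.85 = 3376.8
C^1.85 = 7685.7
D^4.87 = 1.0181e+08
p/m = 0.0026108 bar/m
p_total = 0.0026108 * 16.219 = 0.042345 bar

0.042345 bar


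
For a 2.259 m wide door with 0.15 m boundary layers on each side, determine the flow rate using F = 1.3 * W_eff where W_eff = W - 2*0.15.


W_eff = 2.259 - 0.30 = 1.959 m
F = 1.3 * 1.959 = 2.5467 persons/s

2.5467 persons/s


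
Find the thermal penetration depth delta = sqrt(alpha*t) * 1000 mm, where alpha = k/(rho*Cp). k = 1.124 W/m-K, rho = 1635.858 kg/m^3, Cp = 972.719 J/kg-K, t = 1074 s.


alpha = 1.124 / (1635.858 * 972.719) = 7.0637e-07 m^2/s
alpha * t = 0.00075864
delta = sqrt(0.00075864) * 1000 = 27.543 mm

27.543 mm


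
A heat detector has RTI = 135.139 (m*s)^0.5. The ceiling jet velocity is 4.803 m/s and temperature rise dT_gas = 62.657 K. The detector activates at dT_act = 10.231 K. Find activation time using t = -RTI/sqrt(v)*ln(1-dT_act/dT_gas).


dT_act/dT_gas = 0.16329
ln(1 - 0.16329) = -0.17827
t = -135.139 / sqrt(4.803) * -0.17827 = 10.993 s

10.993 s


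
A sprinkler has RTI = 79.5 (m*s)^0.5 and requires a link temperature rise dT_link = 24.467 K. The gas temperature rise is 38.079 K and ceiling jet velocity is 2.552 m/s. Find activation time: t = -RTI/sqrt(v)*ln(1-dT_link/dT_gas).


dT_link/dT_gas = 0.64253
ln(1 - 0.64253) = -1.0287
t = -79.5 / sqrt(2.552) * -1.0287 = 51.194 s

51.194 s


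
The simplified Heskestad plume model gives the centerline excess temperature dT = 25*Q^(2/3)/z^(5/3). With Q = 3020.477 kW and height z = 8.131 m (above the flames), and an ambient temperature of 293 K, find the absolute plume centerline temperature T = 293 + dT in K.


Q^(2/3) = 208.95
z^(5/3) = 32.878
dT = 25 * 208.95 / 32.878 = 158.89 K
T = 293 + 158.89 = 451.89 K

451.89 K


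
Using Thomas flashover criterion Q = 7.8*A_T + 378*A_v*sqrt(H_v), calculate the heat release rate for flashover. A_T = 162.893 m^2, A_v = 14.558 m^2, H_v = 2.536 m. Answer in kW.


7.8*A_T = 1270.6
sqrt(H_v) = 1.5925
378*A_v*sqrt(H_v) = 8763.3
Q = 1270.6 + 8763.3 = 10034 kW

10034 kW


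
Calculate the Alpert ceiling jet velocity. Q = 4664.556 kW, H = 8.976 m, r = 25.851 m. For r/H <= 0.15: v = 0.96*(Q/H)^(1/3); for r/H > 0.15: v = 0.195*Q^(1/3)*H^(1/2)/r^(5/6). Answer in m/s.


r/H = 25.851 / 8.976 = 2.8800
r/H > 0.15, so v = 0.195*Q^(1/3)*H^(1/2)/r^(5/6)
Q^(1/3) = 16.708
H^(1/2) = 2.9960
r^(5/6) = 15.034
v = 0.195 * 16.708 * 2.9960 / 15.034 = 0.64930 m/s

0.64930 m/s


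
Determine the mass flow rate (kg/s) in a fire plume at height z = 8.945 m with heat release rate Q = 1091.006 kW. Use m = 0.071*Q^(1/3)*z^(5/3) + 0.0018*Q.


Q^(1/3) = 10.295
z^(5/3) = 38.545
First term = 0.071 * 10.295 * 38.545 = 28.173
Second term = 0.0018 * 1091.006 = 1.9638
m = 30.137 kg/s

30.137 kg/s


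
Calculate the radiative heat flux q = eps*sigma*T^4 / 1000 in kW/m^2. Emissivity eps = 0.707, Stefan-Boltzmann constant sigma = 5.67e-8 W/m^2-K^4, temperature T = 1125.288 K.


T^4 = 1.6034e+12
q = 0.707 * 5.67e-8 * 1.6034e+12 / 1000 = 64.277 kW/m^2

64.277 kW/m^2


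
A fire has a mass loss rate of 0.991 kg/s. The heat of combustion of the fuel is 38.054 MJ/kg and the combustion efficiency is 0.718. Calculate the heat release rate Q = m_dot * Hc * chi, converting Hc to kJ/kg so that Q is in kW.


Hc = 38.054 MJ/kg = 38.054 * 1000 kJ/kg = 38054 kJ/kg
Q = 0.991 kg/s * 38054 kJ/kg * 0.718 = 27077 kW

27077 kW


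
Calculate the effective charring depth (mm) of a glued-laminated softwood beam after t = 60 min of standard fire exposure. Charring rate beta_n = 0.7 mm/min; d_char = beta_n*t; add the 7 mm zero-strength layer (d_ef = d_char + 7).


d_char = 0.7 * 60 = 42 mm
d_ef = 42 + 1.0*7 = 49 mm

49 mm


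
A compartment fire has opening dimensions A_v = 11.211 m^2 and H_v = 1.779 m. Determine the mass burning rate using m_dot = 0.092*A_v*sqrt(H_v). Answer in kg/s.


sqrt(H_v) = 1.3338
m_dot = 0.092 * 11.211 * 1.3338 = 1.3757 kg/s

1.3757 kg/s


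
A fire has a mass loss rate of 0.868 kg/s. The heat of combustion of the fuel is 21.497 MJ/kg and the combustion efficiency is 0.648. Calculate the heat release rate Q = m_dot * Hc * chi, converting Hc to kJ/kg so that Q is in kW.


Hc = 21.497 MJ/kg = 21.497 * 1000 kJ/kg = 21497 kJ/kg
Q = 0.868 kg/s * 21497 kJ/kg * 0.648 = 12091 kW

12091 kW


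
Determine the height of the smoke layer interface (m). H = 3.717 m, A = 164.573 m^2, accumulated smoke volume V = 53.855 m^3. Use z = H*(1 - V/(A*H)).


V/(A*H) = 0.088039
1 - 0.088039 = 0.91196
z = 3.717 * 0.91196 = 3.3898 m

3.3898 m


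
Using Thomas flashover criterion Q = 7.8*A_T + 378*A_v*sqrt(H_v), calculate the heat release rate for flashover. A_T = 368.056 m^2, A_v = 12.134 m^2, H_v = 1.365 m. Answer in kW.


7.8*A_T = 2870.8
sqrt(H_v) = 1.1683
378*A_v*sqrt(H_v) = 5358.7
Q = 2870.8 + 5358.7 = 8229.6 kW

8229.6 kW


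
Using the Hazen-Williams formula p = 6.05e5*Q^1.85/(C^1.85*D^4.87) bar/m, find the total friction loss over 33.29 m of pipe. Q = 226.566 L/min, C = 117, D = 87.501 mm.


Q^1.85 = 22757
C^1.85 = 6701.1
D^4.87 = 2.8682e+09
p/m = 0.00071634 bar/m
p_total = 0.00071634 * 33.29 = 0.023847 bar

0.023847 bar


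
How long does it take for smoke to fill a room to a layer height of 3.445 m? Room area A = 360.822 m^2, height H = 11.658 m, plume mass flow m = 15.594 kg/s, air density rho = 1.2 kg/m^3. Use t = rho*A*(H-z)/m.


H - z = 8.213 m
t = 1.2 * 360.822 * 8.213 / 15.594 = 228.04 s

228.04 s


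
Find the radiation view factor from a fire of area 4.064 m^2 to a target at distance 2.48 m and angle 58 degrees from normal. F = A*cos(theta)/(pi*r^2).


cos(58 deg) = 0.52992
pi*r^2 = 19.322
F = 4.064 * 0.52992 / 19.322 = 0.11146

0.11146


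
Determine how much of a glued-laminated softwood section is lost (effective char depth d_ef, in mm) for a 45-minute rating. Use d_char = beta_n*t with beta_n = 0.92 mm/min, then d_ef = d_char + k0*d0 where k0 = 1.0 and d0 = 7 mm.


d_char = 0.92 * 45 = 41.4 mm
d_ef = 41.4 + 1.0*7 = 48.4 mm

48.4 mm


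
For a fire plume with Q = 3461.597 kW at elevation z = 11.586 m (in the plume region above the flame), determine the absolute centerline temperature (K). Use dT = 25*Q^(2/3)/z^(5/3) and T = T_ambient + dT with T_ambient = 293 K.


Q^(2/3) = 228.83
z^(5/3) = 59.323
dT = 25 * 228.83 / 59.323 = 96.435 K
T = 293 + 96.435 = 389.44 K

389.44 K


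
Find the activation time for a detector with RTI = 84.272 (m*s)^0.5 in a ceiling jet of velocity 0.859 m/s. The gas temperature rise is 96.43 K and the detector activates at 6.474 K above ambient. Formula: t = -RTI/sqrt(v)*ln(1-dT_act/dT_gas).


dT_act/dT_gas = 0.067137
ln(1 - 0.067137) = -0.069497
t = -84.272 / sqrt(0.859) * -0.069497 = 6.3190 s

6.3190 s


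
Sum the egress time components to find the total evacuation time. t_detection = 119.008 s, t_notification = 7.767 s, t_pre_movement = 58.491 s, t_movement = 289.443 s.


Total = 119.008 + 7.767 + 58.491 + 289.443 = 474.709 s

474.709 s


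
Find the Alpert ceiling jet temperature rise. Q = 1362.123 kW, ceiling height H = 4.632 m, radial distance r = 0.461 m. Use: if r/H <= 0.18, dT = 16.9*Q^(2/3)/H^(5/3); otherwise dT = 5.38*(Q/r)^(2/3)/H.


r/H = 0.461 / 4.632 = 0.099525
r/H <= 0.18, so dT = 16.9*Q^(2/3)/H^(5/3)
Q^(2/3) = 122.88
H^(5/3) = 12.871
dT = 16.9 * 122.88 / 12.871 = 161.34 K

161.34 K


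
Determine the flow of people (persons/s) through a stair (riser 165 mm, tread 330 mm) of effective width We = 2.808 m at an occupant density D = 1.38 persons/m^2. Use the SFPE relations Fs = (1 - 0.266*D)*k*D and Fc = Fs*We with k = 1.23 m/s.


1 - 0.266*D = 1 - 0.266*1.38 = 0.63292
Fs = 0.63292 * 1.23 * 1.38 = 1.0743 persons/(s*m)
Fc = 1.0743 * 2.808 = 3.0167 persons/s

3.0167 persons/s


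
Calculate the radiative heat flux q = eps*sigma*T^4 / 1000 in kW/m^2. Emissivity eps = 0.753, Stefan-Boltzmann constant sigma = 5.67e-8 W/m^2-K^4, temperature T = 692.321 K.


T^4 = 2.2974e+11
q = 0.753 * 5.67e-8 * 2.2974e+11 / 1000 = 9.8086 kW/m^2

9.8086 kW/m^2


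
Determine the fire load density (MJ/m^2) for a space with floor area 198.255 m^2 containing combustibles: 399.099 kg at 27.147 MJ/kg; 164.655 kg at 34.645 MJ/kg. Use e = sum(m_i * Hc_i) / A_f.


Total energy = 399.099*27.147 + 164.655*34.645
= 10834.34 + 5704.472
= 16538.81 MJ
e = 16538.81 / 198.255 = 83.422 MJ/m^2

83.422 MJ/m^2


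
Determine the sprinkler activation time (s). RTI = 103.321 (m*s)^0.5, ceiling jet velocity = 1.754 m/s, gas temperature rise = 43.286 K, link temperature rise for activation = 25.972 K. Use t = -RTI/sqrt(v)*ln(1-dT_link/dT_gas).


dT_link/dT_gas = 0.60001
ln(1 - 0.60001) = -0.91631
t = -103.321 / sqrt(1.754) * -0.91631 = 71.486 s

71.486 s


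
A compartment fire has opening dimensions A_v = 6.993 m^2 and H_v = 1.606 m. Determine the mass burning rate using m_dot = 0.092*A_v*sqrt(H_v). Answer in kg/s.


sqrt(H_v) = 1.2673
m_dot = 0.092 * 6.993 * 1.2673 = 0.81531 kg/s

0.81531 kg/s


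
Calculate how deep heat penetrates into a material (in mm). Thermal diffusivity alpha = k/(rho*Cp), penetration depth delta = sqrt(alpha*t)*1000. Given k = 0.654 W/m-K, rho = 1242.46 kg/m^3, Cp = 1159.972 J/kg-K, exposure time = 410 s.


alpha = 0.654 / (1242.46 * 1159.972) = 4.5378e-07 m^2/s
alpha * t = 0.00018605
delta = sqrt(0.00018605) * 1000 = 13.640 mm

13.640 mm


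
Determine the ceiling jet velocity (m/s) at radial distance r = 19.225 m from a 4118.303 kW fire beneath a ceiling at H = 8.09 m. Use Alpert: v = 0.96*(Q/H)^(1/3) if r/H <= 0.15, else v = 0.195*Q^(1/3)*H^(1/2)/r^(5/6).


r/H = 19.225 / 8.09 = 2.3764
r/H > 0.15, so v = 0.195*Q^(1/3)*H^(1/2)/r^(5/6)
Q^(1/3) = 16.029
H^(1/2) = 2.8443
r^(5/6) = 11.746
v = 0.195 * 16.029 * 2.8443 / 11.746 = 0.75688 m/s

0.75688 m/s


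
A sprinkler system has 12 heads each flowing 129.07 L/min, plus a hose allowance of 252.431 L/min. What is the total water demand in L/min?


Sprinkler demand = 12 * 129.07 = 1548.84 L/min
Total = 1548.84 + 252.431 = 1801.271 L/min

1801.271 L/min


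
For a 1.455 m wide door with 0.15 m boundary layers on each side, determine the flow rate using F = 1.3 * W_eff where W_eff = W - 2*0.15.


W_eff = 1.455 - 0.30 = 1.155 m
F = 1.3 * 1.155 = 1.5015 persons/s

1.5015 persons/s


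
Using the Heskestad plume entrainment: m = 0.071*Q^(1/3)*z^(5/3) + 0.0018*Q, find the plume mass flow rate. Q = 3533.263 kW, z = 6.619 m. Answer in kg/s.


Q^(1/3) = 15.231
z^(5/3) = 23.334
First term = 0.071 * 15.231 * 23.334 = 25.233
Second term = 0.0018 * 3533.263 = 6.3599
m = 31.593 kg/s

31.593 kg/s


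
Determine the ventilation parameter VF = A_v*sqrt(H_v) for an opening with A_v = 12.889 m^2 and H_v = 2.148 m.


sqrt(H_v) = 1.4656
VF = 12.889 * 1.4656 = 18.890 m^(5/2)

18.890 m^(5/2)


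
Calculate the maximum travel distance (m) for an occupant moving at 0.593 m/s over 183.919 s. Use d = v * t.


d = 0.593 * 183.919 = 109.06 m

109.06 m


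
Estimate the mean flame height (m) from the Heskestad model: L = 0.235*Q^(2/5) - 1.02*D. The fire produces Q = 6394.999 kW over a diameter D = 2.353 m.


Q^(2/5) = 33.292
0.235 * Q^(2/5) = 7.8236
1.02 * D = 2.4001
L = 5.4235 m

5.4235 m


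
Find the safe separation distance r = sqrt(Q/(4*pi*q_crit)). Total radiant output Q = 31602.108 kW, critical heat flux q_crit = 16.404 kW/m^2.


4*pi*q_crit = 206.14
Q/(4*pi*q_crit) = 153.31
r = sqrt(153.31) = 12.382 m

12.382 m


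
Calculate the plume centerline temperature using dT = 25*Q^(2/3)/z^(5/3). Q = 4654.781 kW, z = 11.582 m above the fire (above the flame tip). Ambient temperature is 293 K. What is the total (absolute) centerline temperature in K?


Q^(2/3) = 278.78
z^(5/3) = 59.289
dT = 25 * 278.78 / 59.289 = 117.55 K
T = 293 + 117.55 = 410.55 K

410.55 K


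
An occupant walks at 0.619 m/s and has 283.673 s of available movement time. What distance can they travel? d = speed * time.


d = 0.619 * 283.673 = 175.59 m

175.59 m


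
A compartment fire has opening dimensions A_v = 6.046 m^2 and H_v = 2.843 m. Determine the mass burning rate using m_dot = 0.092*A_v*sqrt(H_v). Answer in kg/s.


sqrt(H_v) = 1.6861
m_dot = 0.092 * 6.046 * 1.6861 = 0.93787 kg/s

0.93787 kg/s


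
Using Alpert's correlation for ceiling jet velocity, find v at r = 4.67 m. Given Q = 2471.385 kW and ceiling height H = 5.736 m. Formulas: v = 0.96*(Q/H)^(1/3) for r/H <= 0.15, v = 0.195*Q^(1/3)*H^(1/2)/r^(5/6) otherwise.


r/H = 4.67 / 5.736 = 0.81416
r/H > 0.15, so v = 0.195*Q^(1/3)*H^(1/2)/r^(5/6)
Q^(1/3) = 13.520
H^(1/2) = 2.3950
r^(5/6) = 3.6121
v = 0.195 * 13.520 * 2.3950 / 3.6121 = 1.7481 m/s

1.7481 m/s


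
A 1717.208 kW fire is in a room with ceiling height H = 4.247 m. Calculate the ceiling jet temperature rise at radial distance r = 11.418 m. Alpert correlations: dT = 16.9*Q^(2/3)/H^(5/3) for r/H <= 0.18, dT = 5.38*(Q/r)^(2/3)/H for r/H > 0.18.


r/H = 11.418 / 4.247 = 2.6885
r/H > 0.18, so dT = 5.38*(Q/r)^(2/3)/H
Q/r = 150.39
(Q/r)^(2/3) = 28.281
dT = 5.38 * 28.281 / 4.247 = 35.825 K

35.825 K


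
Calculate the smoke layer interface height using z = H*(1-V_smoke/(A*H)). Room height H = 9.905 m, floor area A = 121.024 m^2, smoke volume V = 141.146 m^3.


V/(A*H) = 0.11775
1 - 0.11775 = 0.88225
z = 9.905 * 0.88225 = 8.7387 m

8.7387 m


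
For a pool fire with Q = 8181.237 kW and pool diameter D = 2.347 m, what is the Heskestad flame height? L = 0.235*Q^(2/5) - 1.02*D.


Q^(2/5) = 36.739
0.235 * Q^(2/5) = 8.6337
1.02 * D = 2.3939
L = 6.2397 m

6.2397 m


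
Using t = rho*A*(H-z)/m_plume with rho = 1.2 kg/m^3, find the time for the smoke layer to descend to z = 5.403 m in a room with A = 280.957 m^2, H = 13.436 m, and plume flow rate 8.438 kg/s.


H - z = 8.033 m
t = 1.2 * 280.957 * 8.033 / 8.438 = 320.97 s

320.97 s


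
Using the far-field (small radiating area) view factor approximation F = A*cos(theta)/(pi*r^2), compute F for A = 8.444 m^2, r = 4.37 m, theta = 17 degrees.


cos(17 deg) = 0.95630
pi*r^2 = 59.995
F = 8.444 * 0.95630 / 59.995 = 0.13460

0.13460


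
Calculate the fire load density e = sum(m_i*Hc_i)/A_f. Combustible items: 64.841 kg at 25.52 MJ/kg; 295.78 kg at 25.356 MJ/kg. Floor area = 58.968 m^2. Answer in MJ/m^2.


Total energy = 64.841*25.52 + 295.78*25.356
= 1654.742 + 7499.798
= 9154.54 MJ
e = 9154.54 / 58.968 = 155.25 MJ/m^2

155.25 MJ/m^2


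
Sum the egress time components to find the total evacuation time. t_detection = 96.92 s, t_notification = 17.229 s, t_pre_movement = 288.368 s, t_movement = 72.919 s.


Total = 96.92 + 17.229 + 288.368 + 72.919 = 475.436 s

475.436 s


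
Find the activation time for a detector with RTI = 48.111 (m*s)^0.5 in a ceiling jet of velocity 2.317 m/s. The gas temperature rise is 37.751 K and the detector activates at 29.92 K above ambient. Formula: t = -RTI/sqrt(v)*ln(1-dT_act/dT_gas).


dT_act/dT_gas = 0.79256
ln(1 - 0.79256) = -1.5729
t = -48.111 / sqrt(2.317) * -1.5729 = 49.715 s

49.715 s


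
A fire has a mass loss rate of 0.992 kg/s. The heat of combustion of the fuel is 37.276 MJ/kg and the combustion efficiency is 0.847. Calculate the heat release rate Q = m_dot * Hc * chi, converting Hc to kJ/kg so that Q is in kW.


Hc = 37.276 MJ/kg = 37.276 * 1000 kJ/kg = 37276 kJ/kg
Q = 0.992 kg/s * 37276 kJ/kg * 0.847 = 31320 kW

31320 kW


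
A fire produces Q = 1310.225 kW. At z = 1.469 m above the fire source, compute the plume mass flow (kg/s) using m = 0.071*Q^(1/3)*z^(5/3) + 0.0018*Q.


Q^(1/3) = 10.942
z^(5/3) = 1.8983
First term = 0.071 * 10.942 * 1.8983 = 1.4748
Second term = 0.0018 * 1310.225 = 2.3584
m = 3.8332 kg/s

3.8332 kg/s


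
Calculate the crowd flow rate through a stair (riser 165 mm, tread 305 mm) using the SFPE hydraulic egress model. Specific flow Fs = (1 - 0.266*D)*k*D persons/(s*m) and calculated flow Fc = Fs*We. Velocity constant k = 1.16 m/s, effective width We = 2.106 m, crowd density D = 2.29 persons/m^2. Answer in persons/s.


1 - 0.266*D = 1 - 0.266*2.29 = 0.39086
Fs = 0.39086 * 1.16 * 2.29 = 1.0383 persons/(s*m)
Fc = 1.0383 * 2.106 = 2.1866 persons/s

2.1866 persons/s


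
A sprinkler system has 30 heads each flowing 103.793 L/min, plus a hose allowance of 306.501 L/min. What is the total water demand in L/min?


Sprinkler demand = 30 * 103.793 = 3113.79 L/min
Total = 3113.79 + 306.501 = 3420.291 L/min

3420.291 L/min


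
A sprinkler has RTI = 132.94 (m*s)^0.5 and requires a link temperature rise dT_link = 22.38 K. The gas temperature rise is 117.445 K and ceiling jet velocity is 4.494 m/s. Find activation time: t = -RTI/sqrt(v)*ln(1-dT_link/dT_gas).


dT_link/dT_gas = 0.19056
ln(1 - 0.19056) = -0.21141
t = -132.94 / sqrt(4.494) * -0.21141 = 13.258 s

13.258 s


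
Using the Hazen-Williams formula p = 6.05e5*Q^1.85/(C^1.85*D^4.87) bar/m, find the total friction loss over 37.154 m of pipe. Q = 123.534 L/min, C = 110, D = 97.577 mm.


Q^1.85 = 7409.8
C^1.85 = 5978.3
D^4.87 = 4.8767e+09
p/m = 0.00015377 bar/m
p_total = 0.00015377 * 37.154 = 0.0057130 bar

0.0057130 bar


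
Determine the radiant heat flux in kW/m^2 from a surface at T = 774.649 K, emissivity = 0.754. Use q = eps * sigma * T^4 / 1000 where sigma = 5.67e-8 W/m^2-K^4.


T^4 = 3.6010e+11
q = 0.754 * 5.67e-8 * 3.6010e+11 / 1000 = 15.395 kW/m^2

15.395 kW/m^2


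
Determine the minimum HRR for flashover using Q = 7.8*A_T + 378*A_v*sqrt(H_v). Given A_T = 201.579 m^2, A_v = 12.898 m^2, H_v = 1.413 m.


7.8*A_T = 1572.3
sqrt(H_v) = 1.1887
378*A_v*sqrt(H_v) = 5795.4
Q = 1572.3 + 5795.4 = 7367.7 kW

7367.7 kW


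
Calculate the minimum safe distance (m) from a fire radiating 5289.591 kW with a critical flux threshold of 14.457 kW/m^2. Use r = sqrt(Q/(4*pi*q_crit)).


4*pi*q_crit = 181.67
Q/(4*pi*q_crit) = 29.116
r = sqrt(29.116) = 5.3959 m

5.3959 m


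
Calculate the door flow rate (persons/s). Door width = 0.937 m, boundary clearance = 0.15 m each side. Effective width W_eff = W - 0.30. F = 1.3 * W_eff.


W_eff = 0.937 - 0.30 = 0.637 m
F = 1.3 * 0.637 = 0.82810 persons/s

0.82810 persons/s


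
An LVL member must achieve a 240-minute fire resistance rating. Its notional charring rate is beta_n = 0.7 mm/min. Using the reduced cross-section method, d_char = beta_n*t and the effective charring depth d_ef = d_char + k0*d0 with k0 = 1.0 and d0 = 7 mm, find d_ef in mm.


d_char = 0.7 * 240 = 168 mm
d_ef = 168 + 1.0*7 = 175 mm

175 mm


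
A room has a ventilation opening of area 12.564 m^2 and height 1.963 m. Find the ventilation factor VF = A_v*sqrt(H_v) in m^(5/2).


sqrt(H_v) = 1.4011
VF = 12.564 * 1.4011 = 17.603 m^(5/2)

17.603 m^(5/2)


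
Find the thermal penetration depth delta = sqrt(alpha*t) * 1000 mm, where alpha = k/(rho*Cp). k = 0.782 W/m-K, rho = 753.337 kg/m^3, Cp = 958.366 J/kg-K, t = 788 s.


alpha = 0.782 / (753.337 * 958.366) = 1.0831e-06 m^2/s
alpha * t = 0.00085352
delta = sqrt(0.00085352) * 1000 = 29.215 mm

29.215 mm


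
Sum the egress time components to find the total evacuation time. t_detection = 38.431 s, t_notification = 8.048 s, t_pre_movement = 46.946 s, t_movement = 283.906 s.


Total = 38.431 + 8.048 + 46.946 + 283.906 = 377.331 s

377.331 s


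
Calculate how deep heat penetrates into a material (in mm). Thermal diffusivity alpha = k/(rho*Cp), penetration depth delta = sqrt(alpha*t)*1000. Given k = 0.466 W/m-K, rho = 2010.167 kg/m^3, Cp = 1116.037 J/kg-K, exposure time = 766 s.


alpha = 0.466 / (2010.167 * 1116.037) = 2.0772e-07 m^2/s
alpha * t = 0.00015911
delta = sqrt(0.00015911) * 1000 = 12.614 mm

12.614 mm


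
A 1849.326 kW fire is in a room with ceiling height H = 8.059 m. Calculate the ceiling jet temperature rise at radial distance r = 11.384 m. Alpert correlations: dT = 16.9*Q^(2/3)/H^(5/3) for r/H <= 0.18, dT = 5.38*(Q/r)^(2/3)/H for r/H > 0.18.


r/H = 11.384 / 8.059 = 1.4126
r/H > 0.18, so dT = 5.38*(Q/r)^(2/3)/H
Q/r = 162.45
(Q/r)^(2/3) = 29.772
dT = 5.38 * 29.772 / 8.059 = 19.875 K

19.875 K


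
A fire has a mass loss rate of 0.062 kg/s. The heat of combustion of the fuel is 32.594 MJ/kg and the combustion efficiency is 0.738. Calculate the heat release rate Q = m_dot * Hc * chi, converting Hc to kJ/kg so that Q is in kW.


Hc = 32.594 MJ/kg = 32.594 * 1000 kJ/kg = 32594 kJ/kg
Q = 0.062 kg/s * 32594 kJ/kg * 0.738 = 1491.4 kW

1491.4 kW


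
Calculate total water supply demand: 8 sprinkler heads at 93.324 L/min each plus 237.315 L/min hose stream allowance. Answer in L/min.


Sprinkler demand = 8 * 93.324 = 746.592 L/min
Total = 746.592 + 237.315 = 983.907 L/min

983.907 L/min


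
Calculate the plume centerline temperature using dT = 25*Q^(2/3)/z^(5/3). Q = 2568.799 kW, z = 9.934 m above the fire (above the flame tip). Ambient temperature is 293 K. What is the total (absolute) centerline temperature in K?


Q^(2/3) = 187.57
z^(5/3) = 45.906
dT = 25 * 187.57 / 45.906 = 102.15 K
T = 293 + 102.15 = 395.15 K

395.15 K


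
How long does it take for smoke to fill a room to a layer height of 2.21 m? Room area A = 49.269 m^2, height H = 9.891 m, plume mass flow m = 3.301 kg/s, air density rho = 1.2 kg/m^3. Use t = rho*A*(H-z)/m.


H - z = 7.681 m
t = 1.2 * 49.269 * 7.681 / 3.301 = 137.57 s

137.57 s


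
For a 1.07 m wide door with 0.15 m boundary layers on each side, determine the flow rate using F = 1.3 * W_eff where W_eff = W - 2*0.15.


W_eff = 1.07 - 0.30 = 0.77 m
F = 1.3 * 0.77 = 1.001 persons/s

1.001 persons/s


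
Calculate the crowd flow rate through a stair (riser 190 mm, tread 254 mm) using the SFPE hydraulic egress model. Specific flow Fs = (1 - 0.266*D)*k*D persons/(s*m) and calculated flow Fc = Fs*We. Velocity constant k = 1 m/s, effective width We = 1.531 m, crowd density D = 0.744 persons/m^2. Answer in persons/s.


1 - 0.266*D = 1 - 0.266*0.744 = 0.80210
Fs = 0.80210 * 1 * 0.744 = 0.59676 persons/(s*m)
Fc = 0.59676 * 1.531 = 0.91364 persons/s

0.91364 persons/s


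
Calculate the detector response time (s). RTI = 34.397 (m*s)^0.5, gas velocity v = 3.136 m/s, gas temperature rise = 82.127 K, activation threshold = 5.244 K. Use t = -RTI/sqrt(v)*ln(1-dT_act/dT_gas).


dT_act/dT_gas = 0.063852
ln(1 - 0.063852) = -0.065982
t = -34.397 / sqrt(3.136) * -0.065982 = 1.2816 s

1.2816 s


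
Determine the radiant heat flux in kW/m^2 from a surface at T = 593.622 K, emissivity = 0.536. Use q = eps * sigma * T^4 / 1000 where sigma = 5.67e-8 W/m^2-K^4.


T^4 = 1.2418e+11
q = 0.536 * 5.67e-8 * 1.2418e+11 / 1000 = 3.7739 kW/m^2

3.7739 kW/m^2


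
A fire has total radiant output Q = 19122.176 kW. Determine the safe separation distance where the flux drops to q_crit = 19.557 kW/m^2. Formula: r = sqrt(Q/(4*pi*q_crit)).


4*pi*q_crit = 245.76
Q/(4*pi*q_crit) = 77.808
r = sqrt(77.808) = 8.8209 m

8.8209 m


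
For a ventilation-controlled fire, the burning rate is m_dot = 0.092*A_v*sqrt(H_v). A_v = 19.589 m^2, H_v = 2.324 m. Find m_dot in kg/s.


sqrt(H_v) = 1.5245
m_dot = 0.092 * 19.589 * 1.5245 = 2.7474 kg/s

2.7474 kg/s


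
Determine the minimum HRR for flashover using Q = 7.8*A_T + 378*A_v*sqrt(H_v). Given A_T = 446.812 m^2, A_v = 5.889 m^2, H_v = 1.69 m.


7.8*A_T = 3485.1
sqrt(H_v) = 1.3
378*A_v*sqrt(H_v) = 2893.9
Q = 3485.1 + 2893.9 = 6379.0 kW

6379.0 kW


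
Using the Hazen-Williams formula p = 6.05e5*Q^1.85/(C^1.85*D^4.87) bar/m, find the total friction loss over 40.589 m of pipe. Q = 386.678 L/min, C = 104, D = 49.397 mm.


Q^1.85 = 61178
C^1.85 = 5389.0
D^4.87 = 1.7714e+08
p/m = 0.038772 bar/m
p_total = 0.038772 * 40.589 = 1.5737 bar

1.5737 bar


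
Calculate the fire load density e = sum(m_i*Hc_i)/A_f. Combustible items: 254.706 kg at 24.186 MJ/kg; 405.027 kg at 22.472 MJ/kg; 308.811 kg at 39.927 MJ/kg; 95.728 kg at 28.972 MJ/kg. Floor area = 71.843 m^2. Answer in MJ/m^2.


Total energy = 254.706*24.186 + 405.027*22.472 + 308.811*39.927 + 95.728*28.972
= 6160.319 + 9101.767 + 12329.90 + 2773.432
= 30365.41 MJ
e = 30365.41 / 71.843 = 422.66 MJ/m^2

422.66 MJ/m^2


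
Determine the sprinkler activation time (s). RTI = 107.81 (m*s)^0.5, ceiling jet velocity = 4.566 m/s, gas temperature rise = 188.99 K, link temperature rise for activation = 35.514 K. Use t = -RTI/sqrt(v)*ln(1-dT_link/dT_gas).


dT_link/dT_gas = 0.18791
ln(1 - 0.18791) = -0.20815
t = -107.81 / sqrt(4.566) * -0.20815 = 10.502 s

10.502 s


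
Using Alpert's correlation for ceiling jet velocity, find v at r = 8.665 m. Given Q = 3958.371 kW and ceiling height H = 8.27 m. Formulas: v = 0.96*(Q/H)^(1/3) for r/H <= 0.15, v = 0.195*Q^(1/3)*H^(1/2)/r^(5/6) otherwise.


r/H = 8.665 / 8.27 = 1.0478
r/H > 0.15, so v = 0.195*Q^(1/3)*H^(1/2)/r^(5/6)
Q^(1/3) = 15.819
H^(1/2) = 2.8758
r^(5/6) = 6.0461
v = 0.195 * 15.819 * 2.8758 / 6.0461 = 1.4672 m/s

1.4672 m/s


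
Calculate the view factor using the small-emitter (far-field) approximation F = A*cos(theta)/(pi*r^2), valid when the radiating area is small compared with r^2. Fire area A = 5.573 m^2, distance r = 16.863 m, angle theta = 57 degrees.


cos(57 deg) = 0.54464
pi*r^2 = 893.35
F = 5.573 * 0.54464 / 893.35 = 0.0033976

0.0033976


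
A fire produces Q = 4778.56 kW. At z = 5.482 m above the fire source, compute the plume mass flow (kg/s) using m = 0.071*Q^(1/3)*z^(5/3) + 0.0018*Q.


Q^(1/3) = 16.844
z^(5/3) = 17.044
First term = 0.071 * 16.844 * 17.044 = 20.382
Second term = 0.0018 * 4778.56 = 8.6014
m = 28.984 kg/s

28.984 kg/s


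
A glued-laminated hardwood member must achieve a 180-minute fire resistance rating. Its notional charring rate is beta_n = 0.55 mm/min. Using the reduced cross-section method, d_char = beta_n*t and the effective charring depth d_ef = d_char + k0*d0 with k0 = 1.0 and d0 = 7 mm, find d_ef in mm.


d_char = 0.55 * 180 = 99 mm
d_ef = 99 + 1.0*7 = 106 mm

106 mm


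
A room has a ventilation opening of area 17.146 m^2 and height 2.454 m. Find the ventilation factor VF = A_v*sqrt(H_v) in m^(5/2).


sqrt(H_v) = 1.5665
VF = 17.146 * 1.5665 = 26.860 m^(5/2)

26.860 m^(5/2)


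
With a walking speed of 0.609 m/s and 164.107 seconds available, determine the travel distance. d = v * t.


d = 0.609 * 164.107 = 99.941 m

99.941 m


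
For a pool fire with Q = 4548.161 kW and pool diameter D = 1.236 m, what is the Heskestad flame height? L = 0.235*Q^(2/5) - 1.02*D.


Q^(2/5) = 29.049
0.235 * Q^(2/5) = 6.8266
1.02 * D = 1.2607
L = 5.5658 m

5.5658 m


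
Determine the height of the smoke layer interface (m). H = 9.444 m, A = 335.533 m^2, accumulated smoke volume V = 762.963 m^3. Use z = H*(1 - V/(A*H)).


V/(A*H) = 0.24078
1 - 0.24078 = 0.75922
z = 9.444 * 0.75922 = 7.1701 m

7.1701 m


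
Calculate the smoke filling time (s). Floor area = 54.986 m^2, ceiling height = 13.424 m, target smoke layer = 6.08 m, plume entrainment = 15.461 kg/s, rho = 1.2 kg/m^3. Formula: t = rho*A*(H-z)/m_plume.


H - z = 7.344 m
t = 1.2 * 54.986 * 7.344 / 15.461 = 31.342 s

31.342 s


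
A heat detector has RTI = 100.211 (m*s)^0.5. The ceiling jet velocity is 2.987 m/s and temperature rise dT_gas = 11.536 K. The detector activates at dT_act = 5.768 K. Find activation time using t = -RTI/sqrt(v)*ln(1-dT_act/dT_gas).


dT_act/dT_gas = 0.5
ln(1 - 0.5) = -0.69315
t = -100.211 / sqrt(2.987) * -0.69315 = 40.190 s

40.190 s


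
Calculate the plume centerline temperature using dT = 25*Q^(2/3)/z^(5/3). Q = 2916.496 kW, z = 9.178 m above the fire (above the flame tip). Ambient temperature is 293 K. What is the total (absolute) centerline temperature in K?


Q^(2/3) = 204.13
z^(5/3) = 40.233
dT = 25 * 204.13 / 40.233 = 126.84 K
T = 293 + 126.84 = 419.84 K

419.84 K


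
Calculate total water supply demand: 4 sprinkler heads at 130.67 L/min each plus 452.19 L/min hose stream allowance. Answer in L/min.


Sprinkler demand = 4 * 130.67 = 522.68 L/min
Total = 522.68 + 452.19 = 974.87 L/min

974.87 L/min


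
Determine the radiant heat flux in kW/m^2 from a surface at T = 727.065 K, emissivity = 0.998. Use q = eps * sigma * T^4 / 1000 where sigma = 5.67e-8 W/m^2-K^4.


T^4 = 2.7944e+11
q = 0.998 * 5.67e-8 * 2.7944e+11 / 1000 = 15.813 kW/m^2

15.813 kW/m^2


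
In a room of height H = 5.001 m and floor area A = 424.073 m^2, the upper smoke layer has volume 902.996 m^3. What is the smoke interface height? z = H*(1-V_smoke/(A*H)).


V/(A*H) = 0.42578
1 - 0.42578 = 0.57422
z = 5.001 * 0.57422 = 2.8717 m

2.8717 m


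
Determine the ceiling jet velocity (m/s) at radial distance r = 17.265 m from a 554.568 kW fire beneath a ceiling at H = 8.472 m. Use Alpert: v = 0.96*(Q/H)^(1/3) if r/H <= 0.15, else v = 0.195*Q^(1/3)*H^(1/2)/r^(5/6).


r/H = 17.265 / 8.472 = 2.0379
r/H > 0.15, so v = 0.195*Q^(1/3)*H^(1/2)/r^(5/6)
Q^(1/3) = 8.2158
H^(1/2) = 2.9107
r^(5/6) = 10.739
v = 0.195 * 8.2158 * 2.9107 / 10.739 = 0.43422 m/s

0.43422 m/s


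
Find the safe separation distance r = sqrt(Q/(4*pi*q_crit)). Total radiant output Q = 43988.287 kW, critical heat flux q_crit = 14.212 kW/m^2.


4*pi*q_crit = 178.59
Q/(4*pi*q_crit) = 246.30
r = sqrt(246.30) = 15.694 m

15.694 m


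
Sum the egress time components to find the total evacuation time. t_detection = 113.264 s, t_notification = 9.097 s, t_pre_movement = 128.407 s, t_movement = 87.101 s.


Total = 113.264 + 9.097 + 128.407 + 87.101 = 337.869 s

337.869 s


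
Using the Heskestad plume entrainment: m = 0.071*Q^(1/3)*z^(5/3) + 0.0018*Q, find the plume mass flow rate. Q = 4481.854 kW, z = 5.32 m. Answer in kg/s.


Q^(1/3) = 16.487
z^(5/3) = 16.213
First term = 0.071 * 16.487 * 16.213 = 18.979
Second term = 0.0018 * 4481.854 = 8.0673
m = 27.046 kg/s

27.046 kg/s


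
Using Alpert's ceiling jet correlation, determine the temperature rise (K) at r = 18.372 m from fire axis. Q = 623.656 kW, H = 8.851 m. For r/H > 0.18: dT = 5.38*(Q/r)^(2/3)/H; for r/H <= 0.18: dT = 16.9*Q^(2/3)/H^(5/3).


r/H = 18.372 / 8.851 = 2.0757
r/H > 0.18, so dT = 5.38*(Q/r)^(2/3)/H
Q/r = 33.946
(Q/r)^(2/3) = 10.484
dT = 5.38 * 10.484 / 8.851 = 6.3726 K

6.3726 K


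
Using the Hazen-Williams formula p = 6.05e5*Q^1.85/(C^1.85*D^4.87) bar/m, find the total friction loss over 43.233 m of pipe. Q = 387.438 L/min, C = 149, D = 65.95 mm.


Q^1.85 = 61401
C^1.85 = 10481
D^4.87 = 7.2373e+08
p/m = 0.0048973 bar/m
p_total = 0.0048973 * 43.233 = 0.21173 bar

0.21173 bar


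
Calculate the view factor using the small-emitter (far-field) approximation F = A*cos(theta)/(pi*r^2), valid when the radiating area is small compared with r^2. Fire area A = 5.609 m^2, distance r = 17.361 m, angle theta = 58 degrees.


cos(58 deg) = 0.52992
pi*r^2 = 946.89
F = 5.609 * 0.52992 / 946.89 = 0.0031390

0.0031390


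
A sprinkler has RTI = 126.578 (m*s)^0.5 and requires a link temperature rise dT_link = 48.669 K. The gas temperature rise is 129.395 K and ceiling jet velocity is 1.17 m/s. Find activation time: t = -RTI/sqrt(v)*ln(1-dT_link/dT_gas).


dT_link/dT_gas = 0.37613
ln(1 - 0.37613) = -0.47181
t = -126.578 / sqrt(1.17) * -0.47181 = 55.212 s

55.212 s


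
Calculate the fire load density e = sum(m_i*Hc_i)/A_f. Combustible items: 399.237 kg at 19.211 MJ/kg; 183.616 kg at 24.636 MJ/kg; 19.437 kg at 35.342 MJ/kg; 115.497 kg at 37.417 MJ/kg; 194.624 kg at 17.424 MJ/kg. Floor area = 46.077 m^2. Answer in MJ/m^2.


Total energy = 399.237*19.211 + 183.616*24.636 + 19.437*35.342 + 115.497*37.417 + 194.624*17.424
= 7669.742 + 4523.564 + 686.9425 + 4321.551 + 3391.129
= 20592.93 MJ
e = 20592.93 / 46.077 = 446.92 MJ/m^2

446.92 MJ/m^2


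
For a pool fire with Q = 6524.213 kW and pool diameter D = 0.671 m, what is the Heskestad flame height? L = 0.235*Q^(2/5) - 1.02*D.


Q^(2/5) = 33.559
0.235 * Q^(2/5) = 7.8864
1.02 * D = 0.68442
L = 7.2020 m

7.2020 m
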